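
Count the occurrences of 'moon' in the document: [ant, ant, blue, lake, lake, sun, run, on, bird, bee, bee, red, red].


Document has 13 words
Scanning for 'moon':
Term not found in document
Count = 0

0


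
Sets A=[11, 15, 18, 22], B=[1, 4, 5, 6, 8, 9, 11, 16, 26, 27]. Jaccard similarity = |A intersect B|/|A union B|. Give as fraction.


A intersect B = [11]
|A intersect B| = 1
A union B = [1, 4, 5, 6, 8, 9, 11, 15, 16, 18, 22, 26, 27]
|A union B| = 13
Jaccard = 1/13 = 1/13

1/13


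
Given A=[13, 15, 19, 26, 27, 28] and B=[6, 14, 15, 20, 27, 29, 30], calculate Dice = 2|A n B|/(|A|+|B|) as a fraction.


A intersect B = [15, 27]
|A intersect B| = 2
|A| = 6, |B| = 7
Dice = 2*2 / (6+7)
= 4 / 13 = 4/13

4/13


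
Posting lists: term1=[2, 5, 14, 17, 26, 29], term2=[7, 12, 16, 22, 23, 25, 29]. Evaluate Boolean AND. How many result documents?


Boolean AND: find intersection of posting lists
term1 docs: [2, 5, 14, 17, 26, 29]
term2 docs: [7, 12, 16, 22, 23, 25, 29]
Intersection: [29]
|intersection| = 1

1


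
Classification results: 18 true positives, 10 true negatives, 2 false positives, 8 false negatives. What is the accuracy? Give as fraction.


Accuracy = (TP + TN) / (TP + TN + FP + FN)
TP + TN = 18 + 10 = 28
Total = 18 + 10 + 2 + 8 = 38
Accuracy = 28 / 38 = 14/19

14/19


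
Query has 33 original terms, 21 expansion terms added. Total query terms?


Original terms: 33
Expansion terms: 21
Total = 33 + 21 = 54

54


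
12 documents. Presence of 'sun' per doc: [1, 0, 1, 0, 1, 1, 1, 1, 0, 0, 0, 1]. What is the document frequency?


Checking each document for 'sun':
Doc 1: present
Doc 2: absent
Doc 3: present
Doc 4: absent
Doc 5: present
Doc 6: present
Doc 7: present
Doc 8: present
Doc 9: absent
Doc 10: absent
Doc 11: absent
Doc 12: present
df = sum of presences = 1 + 0 + 1 + 0 + 1 + 1 + 1 + 1 + 0 + 0 + 0 + 1 = 7

7


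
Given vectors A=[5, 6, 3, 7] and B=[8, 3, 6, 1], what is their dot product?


Dot product = sum of element-wise products
A[0]*B[0] = 5*8 = 40
A[1]*B[1] = 6*3 = 18
A[2]*B[2] = 3*6 = 18
A[3]*B[3] = 7*1 = 7
Sum = 40 + 18 + 18 + 7 = 83

83


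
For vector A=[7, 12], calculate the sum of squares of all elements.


|A|^2 = sum of squared components
A[0]^2 = 7^2 = 49
A[1]^2 = 12^2 = 144
Sum = 49 + 144 = 193

193


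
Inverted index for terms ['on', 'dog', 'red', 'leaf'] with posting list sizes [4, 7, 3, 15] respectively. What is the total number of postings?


Summing posting list sizes:
'on': 4 postings
'dog': 7 postings
'red': 3 postings
'leaf': 15 postings
Total = 4 + 7 + 3 + 15 = 29

29


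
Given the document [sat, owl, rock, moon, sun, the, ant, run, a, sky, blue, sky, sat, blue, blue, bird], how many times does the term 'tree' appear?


Document has 16 words
Scanning for 'tree':
Term not found in document
Count = 0

0


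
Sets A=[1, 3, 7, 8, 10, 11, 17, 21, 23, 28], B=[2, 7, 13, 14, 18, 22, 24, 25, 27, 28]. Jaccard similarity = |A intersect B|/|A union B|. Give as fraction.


A intersect B = [7, 28]
|A intersect B| = 2
A union B = [1, 2, 3, 7, 8, 10, 11, 13, 14, 17, 18, 21, 22, 23, 24, 25, 27, 28]
|A union B| = 18
Jaccard = 2/18 = 1/9

1/9


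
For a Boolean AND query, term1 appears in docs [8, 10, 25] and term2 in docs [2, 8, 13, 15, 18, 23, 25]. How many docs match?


Boolean AND: find intersection of posting lists
term1 docs: [8, 10, 25]
term2 docs: [2, 8, 13, 15, 18, 23, 25]
Intersection: [8, 25]
|intersection| = 2

2


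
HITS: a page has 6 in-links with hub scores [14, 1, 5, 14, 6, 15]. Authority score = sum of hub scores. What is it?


Authority = sum of hub scores of in-linkers
In-link 1: hub score = 14
In-link 2: hub score = 1
In-link 3: hub score = 5
In-link 4: hub score = 14
In-link 5: hub score = 6
In-link 6: hub score = 15
Authority = 14 + 1 + 5 + 14 + 6 + 15 = 55

55


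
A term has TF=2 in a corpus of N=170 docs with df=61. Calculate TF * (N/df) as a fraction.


TF * (N/df)
= 2 * (170/61)
= 2 * 170/61
= 340/61

340/61


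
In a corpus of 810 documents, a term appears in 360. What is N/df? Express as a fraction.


IDF ratio = N / df
= 810 / 360
= 9/4

9/4


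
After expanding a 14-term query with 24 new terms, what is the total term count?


Original terms: 14
Expansion terms: 24
Total = 14 + 24 = 38

38


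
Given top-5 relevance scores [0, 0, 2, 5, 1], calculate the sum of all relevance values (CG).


Cumulative Gain = sum of relevance scores
Position 1: rel=0, running sum=0
Position 2: rel=0, running sum=0
Position 3: rel=2, running sum=2
Position 4: rel=5, running sum=7
Position 5: rel=1, running sum=8
CG = 8

8


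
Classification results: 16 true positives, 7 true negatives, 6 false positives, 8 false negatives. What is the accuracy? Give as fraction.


Accuracy = (TP + TN) / (TP + TN + FP + FN)
TP + TN = 16 + 7 = 23
Total = 16 + 7 + 6 + 8 = 37
Accuracy = 23 / 37 = 23/37

23/37


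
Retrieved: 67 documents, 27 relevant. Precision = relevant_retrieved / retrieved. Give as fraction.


Precision = relevant_retrieved / total_retrieved
= 27 / 67
= 27 / (27 + 40)
= 27/67

27/67


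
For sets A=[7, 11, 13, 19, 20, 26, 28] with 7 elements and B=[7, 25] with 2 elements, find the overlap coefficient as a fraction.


A intersect B = [7]
|A intersect B| = 1
min(|A|, |B|) = min(7, 2) = 2
Overlap = 1 / 2 = 1/2

1/2


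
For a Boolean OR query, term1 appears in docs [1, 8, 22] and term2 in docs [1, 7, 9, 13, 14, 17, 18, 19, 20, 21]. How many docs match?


Boolean OR: find union of posting lists
term1 docs: [1, 8, 22]
term2 docs: [1, 7, 9, 13, 14, 17, 18, 19, 20, 21]
Union: [1, 7, 8, 9, 13, 14, 17, 18, 19, 20, 21, 22]
|union| = 12

12


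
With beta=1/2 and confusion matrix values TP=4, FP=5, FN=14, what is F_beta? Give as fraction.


P = TP/(TP+FP) = 4/9 = 4/9
R = TP/(TP+FN) = 4/18 = 2/9
beta^2 = 1/2^2 = 1/4
(1 + beta^2) = 5/4
Numerator = (1+beta^2)*P*R = 10/81
Denominator = beta^2*P + R = 1/9 + 2/9 = 1/3
F_beta = 10/27

10/27


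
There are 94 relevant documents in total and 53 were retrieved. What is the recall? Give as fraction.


Recall = retrieved_relevant / total_relevant
= 53 / 94
= 53 / (53 + 41)
= 53/94

53/94


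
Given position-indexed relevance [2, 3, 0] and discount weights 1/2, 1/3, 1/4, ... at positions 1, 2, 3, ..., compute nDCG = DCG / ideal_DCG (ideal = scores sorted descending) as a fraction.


Position discount weights w_i = 1/(i+1) for i=1..3:
Weights = [1/2, 1/3, 1/4]
Actual relevance: [2, 3, 0]
DCG = 2/2 + 3/3 + 0/4 = 2
Ideal relevance (sorted desc): [3, 2, 0]
Ideal DCG = 3/2 + 2/3 + 0/4 = 13/6
nDCG = DCG / ideal_DCG = 2 / 13/6 = 12/13

12/13


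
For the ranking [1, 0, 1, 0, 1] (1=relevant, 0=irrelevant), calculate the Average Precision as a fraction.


Computing P@k for each relevant position:
Position 1: relevant, P@1 = 1/1 = 1
Position 2: not relevant
Position 3: relevant, P@3 = 2/3 = 2/3
Position 4: not relevant
Position 5: relevant, P@5 = 3/5 = 3/5
Sum of P@k = 1 + 2/3 + 3/5 = 34/15
AP = 34/15 / 3 = 34/45

34/45


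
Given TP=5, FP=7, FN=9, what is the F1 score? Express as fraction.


F1 = 2 * P * R / (P + R)
P = TP/(TP+FP) = 5/12 = 5/12
R = TP/(TP+FN) = 5/14 = 5/14
2 * P * R = 2 * 5/12 * 5/14 = 25/84
P + R = 5/12 + 5/14 = 65/84
F1 = 25/84 / 65/84 = 5/13

5/13


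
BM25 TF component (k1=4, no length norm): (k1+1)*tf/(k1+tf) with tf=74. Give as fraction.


BM25 TF component = (k1+1)*tf / (k1+tf)
k1 = 4, tf = 74
Numerator = (4+1)*74 = 370
Denominator = 4 + 74 = 78
= 370/78 = 185/39

185/39


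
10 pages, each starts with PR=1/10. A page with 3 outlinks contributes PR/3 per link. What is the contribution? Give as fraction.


Initial PR = 1/10 = 1/10
Outlinks = 3
Contribution per link = PR / outlinks
= 1/10 / 3
= 1/30

1/30


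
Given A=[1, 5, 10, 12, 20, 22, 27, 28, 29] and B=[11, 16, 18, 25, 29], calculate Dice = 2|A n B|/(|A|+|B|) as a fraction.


A intersect B = [29]
|A intersect B| = 1
|A| = 9, |B| = 5
Dice = 2*1 / (9+5)
= 2 / 14 = 1/7

1/7


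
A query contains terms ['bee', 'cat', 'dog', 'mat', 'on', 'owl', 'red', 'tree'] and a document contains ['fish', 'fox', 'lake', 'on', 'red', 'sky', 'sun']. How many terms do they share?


Query terms: ['bee', 'cat', 'dog', 'mat', 'on', 'owl', 'red', 'tree']
Document terms: ['fish', 'fox', 'lake', 'on', 'red', 'sky', 'sun']
Common terms: ['on', 'red']
Overlap count = 2

2


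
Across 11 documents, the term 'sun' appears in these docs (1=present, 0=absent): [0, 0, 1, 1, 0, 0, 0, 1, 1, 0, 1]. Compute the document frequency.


Checking each document for 'sun':
Doc 1: absent
Doc 2: absent
Doc 3: present
Doc 4: present
Doc 5: absent
Doc 6: absent
Doc 7: absent
Doc 8: present
Doc 9: present
Doc 10: absent
Doc 11: present
df = sum of presences = 0 + 0 + 1 + 1 + 0 + 0 + 0 + 1 + 1 + 0 + 1 = 5

5


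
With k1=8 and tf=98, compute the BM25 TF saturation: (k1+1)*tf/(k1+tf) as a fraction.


BM25 TF component = (k1+1)*tf / (k1+tf)
k1 = 8, tf = 98
Numerator = (8+1)*98 = 882
Denominator = 8 + 98 = 106
= 882/106 = 441/53

441/53


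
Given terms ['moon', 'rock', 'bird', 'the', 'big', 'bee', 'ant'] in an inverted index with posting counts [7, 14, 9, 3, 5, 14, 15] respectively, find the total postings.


Summing posting list sizes:
'moon': 7 postings
'rock': 14 postings
'bird': 9 postings
'the': 3 postings
'big': 5 postings
'bee': 14 postings
'ant': 15 postings
Total = 7 + 14 + 9 + 3 + 5 + 14 + 15 = 67

67


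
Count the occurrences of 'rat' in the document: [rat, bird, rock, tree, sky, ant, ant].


Document has 7 words
Scanning for 'rat':
Found at positions: [0]
Count = 1

1


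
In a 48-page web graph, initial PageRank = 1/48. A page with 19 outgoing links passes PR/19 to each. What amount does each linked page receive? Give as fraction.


Initial PR = 1/48 = 1/48
Outlinks = 19
Contribution per link = PR / outlinks
= 1/48 / 19
= 1/912

1/912


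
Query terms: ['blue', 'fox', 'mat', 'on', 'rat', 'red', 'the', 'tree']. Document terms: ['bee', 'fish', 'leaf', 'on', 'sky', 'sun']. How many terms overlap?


Query terms: ['blue', 'fox', 'mat', 'on', 'rat', 'red', 'the', 'tree']
Document terms: ['bee', 'fish', 'leaf', 'on', 'sky', 'sun']
Common terms: ['on']
Overlap count = 1

1


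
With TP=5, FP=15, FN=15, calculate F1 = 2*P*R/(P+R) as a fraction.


F1 = 2 * P * R / (P + R)
P = TP/(TP+FP) = 5/20 = 1/4
R = TP/(TP+FN) = 5/20 = 1/4
2 * P * R = 2 * 1/4 * 1/4 = 1/8
P + R = 1/4 + 1/4 = 1/2
F1 = 1/8 / 1/2 = 1/4

1/4


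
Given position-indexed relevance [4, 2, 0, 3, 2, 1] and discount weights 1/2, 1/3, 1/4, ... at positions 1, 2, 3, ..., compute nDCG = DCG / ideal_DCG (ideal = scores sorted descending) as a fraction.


Position discount weights w_i = 1/(i+1) for i=1..6:
Weights = [1/2, 1/3, 1/4, 1/5, 1/6, 1/7]
Actual relevance: [4, 2, 0, 3, 2, 1]
DCG = 4/2 + 2/3 + 0/4 + 3/5 + 2/6 + 1/7 = 131/35
Ideal relevance (sorted desc): [4, 3, 2, 2, 1, 0]
Ideal DCG = 4/2 + 3/3 + 2/4 + 2/5 + 1/6 + 0/7 = 61/15
nDCG = DCG / ideal_DCG = 131/35 / 61/15 = 393/427

393/427


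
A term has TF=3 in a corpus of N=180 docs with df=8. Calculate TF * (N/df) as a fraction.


TF * (N/df)
= 3 * (180/8)
= 3 * 45/2
= 135/2

135/2


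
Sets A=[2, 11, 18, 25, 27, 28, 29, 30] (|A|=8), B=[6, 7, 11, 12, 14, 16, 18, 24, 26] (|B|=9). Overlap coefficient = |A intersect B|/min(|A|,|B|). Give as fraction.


A intersect B = [11, 18]
|A intersect B| = 2
min(|A|, |B|) = min(8, 9) = 8
Overlap = 2 / 8 = 1/4

1/4


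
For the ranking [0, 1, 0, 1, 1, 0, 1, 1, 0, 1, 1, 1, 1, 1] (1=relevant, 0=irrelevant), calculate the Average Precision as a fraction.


Computing P@k for each relevant position:
Position 1: not relevant
Position 2: relevant, P@2 = 1/2 = 1/2
Position 3: not relevant
Position 4: relevant, P@4 = 2/4 = 1/2
Position 5: relevant, P@5 = 3/5 = 3/5
Position 6: not relevant
Position 7: relevant, P@7 = 4/7 = 4/7
Position 8: relevant, P@8 = 5/8 = 5/8
Position 9: not relevant
Position 10: relevant, P@10 = 6/10 = 3/5
Position 11: relevant, P@11 = 7/11 = 7/11
Position 12: relevant, P@12 = 8/12 = 2/3
Position 13: relevant, P@13 = 9/13 = 9/13
Position 14: relevant, P@14 = 10/14 = 5/7
Sum of P@k = 1/2 + 1/2 + 3/5 + 4/7 + 5/8 + 3/5 + 7/11 + 2/3 + 9/13 + 5/7 = 733459/120120
AP = 733459/120120 / 10 = 733459/1201200

733459/1201200


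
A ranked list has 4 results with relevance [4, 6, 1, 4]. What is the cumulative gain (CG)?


Cumulative Gain = sum of relevance scores
Position 1: rel=4, running sum=4
Position 2: rel=6, running sum=10
Position 3: rel=1, running sum=11
Position 4: rel=4, running sum=15
CG = 15

15


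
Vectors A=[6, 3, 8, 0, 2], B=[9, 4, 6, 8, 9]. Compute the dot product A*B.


Dot product = sum of element-wise products
A[0]*B[0] = 6*9 = 54
A[1]*B[1] = 3*4 = 12
A[2]*B[2] = 8*6 = 48
A[3]*B[3] = 0*8 = 0
A[4]*B[4] = 2*9 = 18
Sum = 54 + 12 + 48 + 0 + 18 = 132

132


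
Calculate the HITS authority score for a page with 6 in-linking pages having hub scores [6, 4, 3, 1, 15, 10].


Authority = sum of hub scores of in-linkers
In-link 1: hub score = 6
In-link 2: hub score = 4
In-link 3: hub score = 3
In-link 4: hub score = 1
In-link 5: hub score = 15
In-link 6: hub score = 10
Authority = 6 + 4 + 3 + 1 + 15 + 10 = 39

39


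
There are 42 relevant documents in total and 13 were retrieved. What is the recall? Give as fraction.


Recall = retrieved_relevant / total_relevant
= 13 / 42
= 13 / (13 + 29)
= 13/42

13/42


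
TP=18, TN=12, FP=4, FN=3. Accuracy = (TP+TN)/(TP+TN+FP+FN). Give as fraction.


Accuracy = (TP + TN) / (TP + TN + FP + FN)
TP + TN = 18 + 12 = 30
Total = 18 + 12 + 4 + 3 = 37
Accuracy = 30 / 37 = 30/37

30/37


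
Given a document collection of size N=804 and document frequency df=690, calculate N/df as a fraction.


IDF ratio = N / df
= 804 / 690
= 134/115

134/115


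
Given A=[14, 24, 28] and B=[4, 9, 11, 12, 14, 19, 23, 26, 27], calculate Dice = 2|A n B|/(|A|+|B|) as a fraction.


A intersect B = [14]
|A intersect B| = 1
|A| = 3, |B| = 9
Dice = 2*1 / (3+9)
= 2 / 12 = 1/6

1/6


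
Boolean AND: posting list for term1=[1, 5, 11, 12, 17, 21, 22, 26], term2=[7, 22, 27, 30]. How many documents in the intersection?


Boolean AND: find intersection of posting lists
term1 docs: [1, 5, 11, 12, 17, 21, 22, 26]
term2 docs: [7, 22, 27, 30]
Intersection: [22]
|intersection| = 1

1


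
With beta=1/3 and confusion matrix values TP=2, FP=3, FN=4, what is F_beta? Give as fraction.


P = TP/(TP+FP) = 2/5 = 2/5
R = TP/(TP+FN) = 2/6 = 1/3
beta^2 = 1/3^2 = 1/9
(1 + beta^2) = 10/9
Numerator = (1+beta^2)*P*R = 4/27
Denominator = beta^2*P + R = 2/45 + 1/3 = 17/45
F_beta = 20/51

20/51


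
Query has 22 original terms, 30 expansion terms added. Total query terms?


Original terms: 22
Expansion terms: 30
Total = 22 + 30 = 52

52


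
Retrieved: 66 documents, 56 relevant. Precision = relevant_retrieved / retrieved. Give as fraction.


Precision = relevant_retrieved / total_retrieved
= 56 / 66
= 56 / (56 + 10)
= 28/33

28/33


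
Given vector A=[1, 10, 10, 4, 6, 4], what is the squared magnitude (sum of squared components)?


|A|^2 = sum of squared components
A[0]^2 = 1^2 = 1
A[1]^2 = 10^2 = 100
A[2]^2 = 10^2 = 100
A[3]^2 = 4^2 = 16
A[4]^2 = 6^2 = 36
A[5]^2 = 4^2 = 16
Sum = 1 + 100 + 100 + 16 + 36 + 16 = 269

269


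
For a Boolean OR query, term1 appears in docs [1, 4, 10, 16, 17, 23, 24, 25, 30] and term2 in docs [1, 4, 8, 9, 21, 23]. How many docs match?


Boolean OR: find union of posting lists
term1 docs: [1, 4, 10, 16, 17, 23, 24, 25, 30]
term2 docs: [1, 4, 8, 9, 21, 23]
Union: [1, 4, 8, 9, 10, 16, 17, 21, 23, 24, 25, 30]
|union| = 12

12


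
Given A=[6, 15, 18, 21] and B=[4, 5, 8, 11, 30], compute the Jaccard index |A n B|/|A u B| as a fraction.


A intersect B = []
|A intersect B| = 0
A union B = [4, 5, 6, 8, 11, 15, 18, 21, 30]
|A union B| = 9
Jaccard = 0/9 = 0

0


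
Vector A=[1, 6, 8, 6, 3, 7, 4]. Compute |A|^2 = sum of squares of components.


|A|^2 = sum of squared components
A[0]^2 = 1^2 = 1
A[1]^2 = 6^2 = 36
A[2]^2 = 8^2 = 64
A[3]^2 = 6^2 = 36
A[4]^2 = 3^2 = 9
A[5]^2 = 7^2 = 49
A[6]^2 = 4^2 = 16
Sum = 1 + 36 + 64 + 36 + 9 + 49 + 16 = 211

211


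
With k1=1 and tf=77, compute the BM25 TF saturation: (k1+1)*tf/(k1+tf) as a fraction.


BM25 TF component = (k1+1)*tf / (k1+tf)
k1 = 1, tf = 77
Numerator = (1+1)*77 = 154
Denominator = 1 + 77 = 78
= 154/78 = 77/39

77/39


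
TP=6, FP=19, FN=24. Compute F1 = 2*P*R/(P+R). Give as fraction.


F1 = 2 * P * R / (P + R)
P = TP/(TP+FP) = 6/25 = 6/25
R = TP/(TP+FN) = 6/30 = 1/5
2 * P * R = 2 * 6/25 * 1/5 = 12/125
P + R = 6/25 + 1/5 = 11/25
F1 = 12/125 / 11/25 = 12/55

12/55


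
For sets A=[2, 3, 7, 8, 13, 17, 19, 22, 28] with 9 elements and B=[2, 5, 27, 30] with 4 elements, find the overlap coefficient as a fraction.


A intersect B = [2]
|A intersect B| = 1
min(|A|, |B|) = min(9, 4) = 4
Overlap = 1 / 4 = 1/4

1/4


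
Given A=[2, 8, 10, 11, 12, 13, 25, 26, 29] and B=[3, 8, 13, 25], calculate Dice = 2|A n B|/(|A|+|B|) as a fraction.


A intersect B = [8, 13, 25]
|A intersect B| = 3
|A| = 9, |B| = 4
Dice = 2*3 / (9+4)
= 6 / 13 = 6/13

6/13


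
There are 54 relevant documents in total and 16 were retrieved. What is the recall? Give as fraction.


Recall = retrieved_relevant / total_relevant
= 16 / 54
= 16 / (16 + 38)
= 8/27

8/27


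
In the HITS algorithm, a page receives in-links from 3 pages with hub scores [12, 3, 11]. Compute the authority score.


Authority = sum of hub scores of in-linkers
In-link 1: hub score = 12
In-link 2: hub score = 3
In-link 3: hub score = 11
Authority = 12 + 3 + 11 = 26

26


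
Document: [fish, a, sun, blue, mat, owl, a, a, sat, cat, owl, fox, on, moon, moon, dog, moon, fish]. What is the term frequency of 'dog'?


Document has 18 words
Scanning for 'dog':
Found at positions: [15]
Count = 1

1


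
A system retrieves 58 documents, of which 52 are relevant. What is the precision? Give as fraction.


Precision = relevant_retrieved / total_retrieved
= 52 / 58
= 52 / (52 + 6)
= 26/29

26/29


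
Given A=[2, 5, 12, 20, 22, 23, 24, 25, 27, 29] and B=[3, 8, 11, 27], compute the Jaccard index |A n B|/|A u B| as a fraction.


A intersect B = [27]
|A intersect B| = 1
A union B = [2, 3, 5, 8, 11, 12, 20, 22, 23, 24, 25, 27, 29]
|A union B| = 13
Jaccard = 1/13 = 1/13

1/13


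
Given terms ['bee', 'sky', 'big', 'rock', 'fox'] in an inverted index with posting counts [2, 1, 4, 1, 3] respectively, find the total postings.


Summing posting list sizes:
'bee': 2 postings
'sky': 1 postings
'big': 4 postings
'rock': 1 postings
'fox': 3 postings
Total = 2 + 1 + 4 + 1 + 3 = 11

11


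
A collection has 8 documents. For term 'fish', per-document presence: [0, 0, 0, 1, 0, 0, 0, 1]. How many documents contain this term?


Checking each document for 'fish':
Doc 1: absent
Doc 2: absent
Doc 3: absent
Doc 4: present
Doc 5: absent
Doc 6: absent
Doc 7: absent
Doc 8: present
df = sum of presences = 0 + 0 + 0 + 1 + 0 + 0 + 0 + 1 = 2

2


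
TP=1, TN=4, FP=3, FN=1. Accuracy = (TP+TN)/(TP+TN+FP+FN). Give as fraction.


Accuracy = (TP + TN) / (TP + TN + FP + FN)
TP + TN = 1 + 4 = 5
Total = 1 + 4 + 3 + 1 = 9
Accuracy = 5 / 9 = 5/9

5/9


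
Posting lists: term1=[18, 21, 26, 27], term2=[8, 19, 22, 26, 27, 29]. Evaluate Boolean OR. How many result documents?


Boolean OR: find union of posting lists
term1 docs: [18, 21, 26, 27]
term2 docs: [8, 19, 22, 26, 27, 29]
Union: [8, 18, 19, 21, 22, 26, 27, 29]
|union| = 8

8


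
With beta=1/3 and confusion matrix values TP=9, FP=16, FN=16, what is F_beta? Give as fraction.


P = TP/(TP+FP) = 9/25 = 9/25
R = TP/(TP+FN) = 9/25 = 9/25
beta^2 = 1/3^2 = 1/9
(1 + beta^2) = 10/9
Numerator = (1+beta^2)*P*R = 18/125
Denominator = beta^2*P + R = 1/25 + 9/25 = 2/5
F_beta = 9/25

9/25


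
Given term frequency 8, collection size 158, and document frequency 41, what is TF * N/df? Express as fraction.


TF * (N/df)
= 8 * (158/41)
= 8 * 158/41
= 1264/41

1264/41


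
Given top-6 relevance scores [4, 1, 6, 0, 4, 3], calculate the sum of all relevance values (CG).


Cumulative Gain = sum of relevance scores
Position 1: rel=4, running sum=4
Position 2: rel=1, running sum=5
Position 3: rel=6, running sum=11
Position 4: rel=0, running sum=11
Position 5: rel=4, running sum=15
Position 6: rel=3, running sum=18
CG = 18

18


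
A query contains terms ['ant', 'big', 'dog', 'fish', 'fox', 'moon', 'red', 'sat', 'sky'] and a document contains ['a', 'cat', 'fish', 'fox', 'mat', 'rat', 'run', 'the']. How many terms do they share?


Query terms: ['ant', 'big', 'dog', 'fish', 'fox', 'moon', 'red', 'sat', 'sky']
Document terms: ['a', 'cat', 'fish', 'fox', 'mat', 'rat', 'run', 'the']
Common terms: ['fish', 'fox']
Overlap count = 2

2


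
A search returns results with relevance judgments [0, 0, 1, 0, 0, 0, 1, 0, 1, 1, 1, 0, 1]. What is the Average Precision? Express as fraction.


Computing P@k for each relevant position:
Position 1: not relevant
Position 2: not relevant
Position 3: relevant, P@3 = 1/3 = 1/3
Position 4: not relevant
Position 5: not relevant
Position 6: not relevant
Position 7: relevant, P@7 = 2/7 = 2/7
Position 8: not relevant
Position 9: relevant, P@9 = 3/9 = 1/3
Position 10: relevant, P@10 = 4/10 = 2/5
Position 11: relevant, P@11 = 5/11 = 5/11
Position 12: not relevant
Position 13: relevant, P@13 = 6/13 = 6/13
Sum of P@k = 1/3 + 2/7 + 1/3 + 2/5 + 5/11 + 6/13 = 34061/15015
AP = 34061/15015 / 6 = 34061/90090

34061/90090


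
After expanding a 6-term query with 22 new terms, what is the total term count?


Original terms: 6
Expansion terms: 22
Total = 6 + 22 = 28

28


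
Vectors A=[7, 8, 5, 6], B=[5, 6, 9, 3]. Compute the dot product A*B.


Dot product = sum of element-wise products
A[0]*B[0] = 7*5 = 35
A[1]*B[1] = 8*6 = 48
A[2]*B[2] = 5*9 = 45
A[3]*B[3] = 6*3 = 18
Sum = 35 + 48 + 45 + 18 = 146

146


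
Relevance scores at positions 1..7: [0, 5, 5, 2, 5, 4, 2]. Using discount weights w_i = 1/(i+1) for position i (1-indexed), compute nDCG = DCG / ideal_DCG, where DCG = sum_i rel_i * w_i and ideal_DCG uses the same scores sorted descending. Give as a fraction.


Position discount weights w_i = 1/(i+1) for i=1..7:
Weights = [1/2, 1/3, 1/4, 1/5, 1/6, 1/7, 1/8]
Actual relevance: [0, 5, 5, 2, 5, 4, 2]
DCG = 0/2 + 5/3 + 5/4 + 2/5 + 5/6 + 4/7 + 2/8 = 174/35
Ideal relevance (sorted desc): [5, 5, 5, 4, 2, 2, 0]
Ideal DCG = 5/2 + 5/3 + 5/4 + 4/5 + 2/6 + 2/7 + 0/8 = 957/140
nDCG = DCG / ideal_DCG = 174/35 / 957/140 = 8/11

8/11


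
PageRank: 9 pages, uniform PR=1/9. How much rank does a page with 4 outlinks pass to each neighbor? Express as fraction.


Initial PR = 1/9 = 1/9
Outlinks = 4
Contribution per link = PR / outlinks
= 1/9 / 4
= 1/36

1/36


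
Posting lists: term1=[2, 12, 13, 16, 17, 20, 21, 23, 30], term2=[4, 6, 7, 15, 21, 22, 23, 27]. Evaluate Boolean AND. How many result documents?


Boolean AND: find intersection of posting lists
term1 docs: [2, 12, 13, 16, 17, 20, 21, 23, 30]
term2 docs: [4, 6, 7, 15, 21, 22, 23, 27]
Intersection: [21, 23]
|intersection| = 2

2


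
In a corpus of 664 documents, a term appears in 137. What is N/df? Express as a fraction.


IDF ratio = N / df
= 664 / 137
= 664/137

664/137


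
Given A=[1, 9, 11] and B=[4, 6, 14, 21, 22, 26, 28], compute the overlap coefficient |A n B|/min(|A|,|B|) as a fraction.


A intersect B = []
|A intersect B| = 0
min(|A|, |B|) = min(3, 7) = 3
Overlap = 0 / 3 = 0

0


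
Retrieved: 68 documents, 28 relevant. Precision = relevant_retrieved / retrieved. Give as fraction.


Precision = relevant_retrieved / total_retrieved
= 28 / 68
= 28 / (28 + 40)
= 7/17

7/17


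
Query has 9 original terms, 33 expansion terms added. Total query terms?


Original terms: 9
Expansion terms: 33
Total = 9 + 33 = 42

42


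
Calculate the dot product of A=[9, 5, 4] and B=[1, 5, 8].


Dot product = sum of element-wise products
A[0]*B[0] = 9*1 = 9
A[1]*B[1] = 5*5 = 25
A[2]*B[2] = 4*8 = 32
Sum = 9 + 25 + 32 = 66

66


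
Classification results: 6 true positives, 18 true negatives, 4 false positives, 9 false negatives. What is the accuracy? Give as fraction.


Accuracy = (TP + TN) / (TP + TN + FP + FN)
TP + TN = 6 + 18 = 24
Total = 6 + 18 + 4 + 9 = 37
Accuracy = 24 / 37 = 24/37

24/37


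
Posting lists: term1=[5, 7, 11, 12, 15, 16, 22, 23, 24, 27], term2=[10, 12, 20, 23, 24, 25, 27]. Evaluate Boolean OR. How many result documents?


Boolean OR: find union of posting lists
term1 docs: [5, 7, 11, 12, 15, 16, 22, 23, 24, 27]
term2 docs: [10, 12, 20, 23, 24, 25, 27]
Union: [5, 7, 10, 11, 12, 15, 16, 20, 22, 23, 24, 25, 27]
|union| = 13

13


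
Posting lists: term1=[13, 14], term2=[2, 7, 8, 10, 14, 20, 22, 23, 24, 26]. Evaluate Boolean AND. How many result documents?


Boolean AND: find intersection of posting lists
term1 docs: [13, 14]
term2 docs: [2, 7, 8, 10, 14, 20, 22, 23, 24, 26]
Intersection: [14]
|intersection| = 1

1


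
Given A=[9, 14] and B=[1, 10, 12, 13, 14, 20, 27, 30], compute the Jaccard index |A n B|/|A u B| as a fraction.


A intersect B = [14]
|A intersect B| = 1
A union B = [1, 9, 10, 12, 13, 14, 20, 27, 30]
|A union B| = 9
Jaccard = 1/9 = 1/9

1/9


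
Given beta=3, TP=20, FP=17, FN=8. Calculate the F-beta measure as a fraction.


P = TP/(TP+FP) = 20/37 = 20/37
R = TP/(TP+FN) = 20/28 = 5/7
beta^2 = 3^2 = 9
(1 + beta^2) = 10
Numerator = (1+beta^2)*P*R = 1000/259
Denominator = beta^2*P + R = 180/37 + 5/7 = 1445/259
F_beta = 200/289

200/289


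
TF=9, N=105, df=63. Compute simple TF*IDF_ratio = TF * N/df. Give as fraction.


TF * (N/df)
= 9 * (105/63)
= 9 * 5/3
= 15

15


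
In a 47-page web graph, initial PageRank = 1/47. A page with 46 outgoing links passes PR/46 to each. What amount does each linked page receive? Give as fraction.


Initial PR = 1/47 = 1/47
Outlinks = 46
Contribution per link = PR / outlinks
= 1/47 / 46
= 1/2162

1/2162


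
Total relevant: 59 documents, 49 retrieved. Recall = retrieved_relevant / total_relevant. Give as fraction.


Recall = retrieved_relevant / total_relevant
= 49 / 59
= 49 / (49 + 10)
= 49/59

49/59


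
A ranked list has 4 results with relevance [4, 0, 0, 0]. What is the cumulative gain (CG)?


Cumulative Gain = sum of relevance scores
Position 1: rel=4, running sum=4
Position 2: rel=0, running sum=4
Position 3: rel=0, running sum=4
Position 4: rel=0, running sum=4
CG = 4

4


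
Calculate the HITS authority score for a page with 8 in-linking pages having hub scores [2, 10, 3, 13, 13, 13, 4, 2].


Authority = sum of hub scores of in-linkers
In-link 1: hub score = 2
In-link 2: hub score = 10
In-link 3: hub score = 3
In-link 4: hub score = 13
In-link 5: hub score = 13
In-link 6: hub score = 13
In-link 7: hub score = 4
In-link 8: hub score = 2
Authority = 2 + 10 + 3 + 13 + 13 + 13 + 4 + 2 = 60

60


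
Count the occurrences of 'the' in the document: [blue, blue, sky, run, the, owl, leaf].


Document has 7 words
Scanning for 'the':
Found at positions: [4]
Count = 1

1


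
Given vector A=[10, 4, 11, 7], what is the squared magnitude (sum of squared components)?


|A|^2 = sum of squared components
A[0]^2 = 10^2 = 100
A[1]^2 = 4^2 = 16
A[2]^2 = 11^2 = 121
A[3]^2 = 7^2 = 49
Sum = 100 + 16 + 121 + 49 = 286

286


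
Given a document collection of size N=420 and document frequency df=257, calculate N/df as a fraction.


IDF ratio = N / df
= 420 / 257
= 420/257

420/257


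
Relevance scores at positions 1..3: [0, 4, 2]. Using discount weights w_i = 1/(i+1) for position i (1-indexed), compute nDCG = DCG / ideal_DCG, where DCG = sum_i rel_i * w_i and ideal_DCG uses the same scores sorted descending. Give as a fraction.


Position discount weights w_i = 1/(i+1) for i=1..3:
Weights = [1/2, 1/3, 1/4]
Actual relevance: [0, 4, 2]
DCG = 0/2 + 4/3 + 2/4 = 11/6
Ideal relevance (sorted desc): [4, 2, 0]
Ideal DCG = 4/2 + 2/3 + 0/4 = 8/3
nDCG = DCG / ideal_DCG = 11/6 / 8/3 = 11/16

11/16


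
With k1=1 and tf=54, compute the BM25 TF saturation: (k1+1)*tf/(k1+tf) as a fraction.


BM25 TF component = (k1+1)*tf / (k1+tf)
k1 = 1, tf = 54
Numerator = (1+1)*54 = 108
Denominator = 1 + 54 = 55
= 108/55 = 108/55

108/55


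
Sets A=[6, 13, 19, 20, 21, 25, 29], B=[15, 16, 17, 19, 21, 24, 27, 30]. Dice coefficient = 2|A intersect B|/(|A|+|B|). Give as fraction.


A intersect B = [19, 21]
|A intersect B| = 2
|A| = 7, |B| = 8
Dice = 2*2 / (7+8)
= 4 / 15 = 4/15

4/15


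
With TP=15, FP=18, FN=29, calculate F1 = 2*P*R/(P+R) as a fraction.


F1 = 2 * P * R / (P + R)
P = TP/(TP+FP) = 15/33 = 5/11
R = TP/(TP+FN) = 15/44 = 15/44
2 * P * R = 2 * 5/11 * 15/44 = 75/242
P + R = 5/11 + 15/44 = 35/44
F1 = 75/242 / 35/44 = 30/77

30/77


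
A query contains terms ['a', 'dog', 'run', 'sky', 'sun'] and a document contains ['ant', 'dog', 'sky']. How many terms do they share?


Query terms: ['a', 'dog', 'run', 'sky', 'sun']
Document terms: ['ant', 'dog', 'sky']
Common terms: ['dog', 'sky']
Overlap count = 2

2


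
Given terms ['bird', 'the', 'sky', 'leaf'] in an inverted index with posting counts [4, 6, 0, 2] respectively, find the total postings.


Summing posting list sizes:
'bird': 4 postings
'the': 6 postings
'sky': 0 postings
'leaf': 2 postings
Total = 4 + 6 + 0 + 2 = 12

12


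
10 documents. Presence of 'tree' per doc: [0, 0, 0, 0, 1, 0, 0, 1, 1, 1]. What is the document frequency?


Checking each document for 'tree':
Doc 1: absent
Doc 2: absent
Doc 3: absent
Doc 4: absent
Doc 5: present
Doc 6: absent
Doc 7: absent
Doc 8: present
Doc 9: present
Doc 10: present
df = sum of presences = 0 + 0 + 0 + 0 + 1 + 0 + 0 + 1 + 1 + 1 = 4

4


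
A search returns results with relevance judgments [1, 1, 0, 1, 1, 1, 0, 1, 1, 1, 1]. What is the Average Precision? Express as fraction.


Computing P@k for each relevant position:
Position 1: relevant, P@1 = 1/1 = 1
Position 2: relevant, P@2 = 2/2 = 1
Position 3: not relevant
Position 4: relevant, P@4 = 3/4 = 3/4
Position 5: relevant, P@5 = 4/5 = 4/5
Position 6: relevant, P@6 = 5/6 = 5/6
Position 7: not relevant
Position 8: relevant, P@8 = 6/8 = 3/4
Position 9: relevant, P@9 = 7/9 = 7/9
Position 10: relevant, P@10 = 8/10 = 4/5
Position 11: relevant, P@11 = 9/11 = 9/11
Sum of P@k = 1 + 1 + 3/4 + 4/5 + 5/6 + 3/4 + 7/9 + 4/5 + 9/11 = 3727/495
AP = 3727/495 / 9 = 3727/4455

3727/4455


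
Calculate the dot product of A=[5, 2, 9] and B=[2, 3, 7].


Dot product = sum of element-wise products
A[0]*B[0] = 5*2 = 10
A[1]*B[1] = 2*3 = 6
A[2]*B[2] = 9*7 = 63
Sum = 10 + 6 + 63 = 79

79


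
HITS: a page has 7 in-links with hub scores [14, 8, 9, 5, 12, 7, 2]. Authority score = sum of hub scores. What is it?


Authority = sum of hub scores of in-linkers
In-link 1: hub score = 14
In-link 2: hub score = 8
In-link 3: hub score = 9
In-link 4: hub score = 5
In-link 5: hub score = 12
In-link 6: hub score = 7
In-link 7: hub score = 2
Authority = 14 + 8 + 9 + 5 + 12 + 7 + 2 = 57

57


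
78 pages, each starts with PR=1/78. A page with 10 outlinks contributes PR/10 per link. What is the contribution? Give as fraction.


Initial PR = 1/78 = 1/78
Outlinks = 10
Contribution per link = PR / outlinks
= 1/78 / 10
= 1/780

1/780


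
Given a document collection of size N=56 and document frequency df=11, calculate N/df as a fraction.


IDF ratio = N / df
= 56 / 11
= 56/11

56/11


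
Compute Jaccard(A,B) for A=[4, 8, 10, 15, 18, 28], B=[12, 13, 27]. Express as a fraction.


A intersect B = []
|A intersect B| = 0
A union B = [4, 8, 10, 12, 13, 15, 18, 27, 28]
|A union B| = 9
Jaccard = 0/9 = 0

0


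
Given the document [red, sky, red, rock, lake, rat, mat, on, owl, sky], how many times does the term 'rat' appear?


Document has 10 words
Scanning for 'rat':
Found at positions: [5]
Count = 1

1


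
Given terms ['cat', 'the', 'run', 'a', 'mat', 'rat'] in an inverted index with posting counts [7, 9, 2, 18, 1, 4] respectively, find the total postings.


Summing posting list sizes:
'cat': 7 postings
'the': 9 postings
'run': 2 postings
'a': 18 postings
'mat': 1 postings
'rat': 4 postings
Total = 7 + 9 + 2 + 18 + 1 + 4 = 41

41


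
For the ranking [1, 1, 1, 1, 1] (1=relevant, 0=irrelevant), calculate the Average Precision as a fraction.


Computing P@k for each relevant position:
Position 1: relevant, P@1 = 1/1 = 1
Position 2: relevant, P@2 = 2/2 = 1
Position 3: relevant, P@3 = 3/3 = 1
Position 4: relevant, P@4 = 4/4 = 1
Position 5: relevant, P@5 = 5/5 = 1
Sum of P@k = 1 + 1 + 1 + 1 + 1 = 5
AP = 5 / 5 = 1

1


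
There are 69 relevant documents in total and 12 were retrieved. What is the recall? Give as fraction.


Recall = retrieved_relevant / total_relevant
= 12 / 69
= 12 / (12 + 57)
= 4/23

4/23


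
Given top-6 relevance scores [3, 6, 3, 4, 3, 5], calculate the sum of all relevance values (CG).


Cumulative Gain = sum of relevance scores
Position 1: rel=3, running sum=3
Position 2: rel=6, running sum=9
Position 3: rel=3, running sum=12
Position 4: rel=4, running sum=16
Position 5: rel=3, running sum=19
Position 6: rel=5, running sum=24
CG = 24

24


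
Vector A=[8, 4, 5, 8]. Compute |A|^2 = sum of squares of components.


|A|^2 = sum of squared components
A[0]^2 = 8^2 = 64
A[1]^2 = 4^2 = 16
A[2]^2 = 5^2 = 25
A[3]^2 = 8^2 = 64
Sum = 64 + 16 + 25 + 64 = 169

169


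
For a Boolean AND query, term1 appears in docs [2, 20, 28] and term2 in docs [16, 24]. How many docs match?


Boolean AND: find intersection of posting lists
term1 docs: [2, 20, 28]
term2 docs: [16, 24]
Intersection: []
|intersection| = 0

0


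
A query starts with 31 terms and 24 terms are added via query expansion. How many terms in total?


Original terms: 31
Expansion terms: 24
Total = 31 + 24 = 55

55


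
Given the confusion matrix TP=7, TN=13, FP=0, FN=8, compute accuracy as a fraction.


Accuracy = (TP + TN) / (TP + TN + FP + FN)
TP + TN = 7 + 13 = 20
Total = 7 + 13 + 0 + 8 = 28
Accuracy = 20 / 28 = 5/7

5/7


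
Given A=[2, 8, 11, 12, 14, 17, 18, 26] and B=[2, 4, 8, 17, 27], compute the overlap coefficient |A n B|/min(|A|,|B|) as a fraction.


A intersect B = [2, 8, 17]
|A intersect B| = 3
min(|A|, |B|) = min(8, 5) = 5
Overlap = 3 / 5 = 3/5

3/5


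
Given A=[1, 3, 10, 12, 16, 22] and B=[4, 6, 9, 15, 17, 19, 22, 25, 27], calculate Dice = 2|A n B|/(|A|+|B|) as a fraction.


A intersect B = [22]
|A intersect B| = 1
|A| = 6, |B| = 9
Dice = 2*1 / (6+9)
= 2 / 15 = 2/15

2/15


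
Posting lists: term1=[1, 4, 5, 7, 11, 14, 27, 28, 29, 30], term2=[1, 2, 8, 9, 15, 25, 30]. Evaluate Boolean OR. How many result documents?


Boolean OR: find union of posting lists
term1 docs: [1, 4, 5, 7, 11, 14, 27, 28, 29, 30]
term2 docs: [1, 2, 8, 9, 15, 25, 30]
Union: [1, 2, 4, 5, 7, 8, 9, 11, 14, 15, 25, 27, 28, 29, 30]
|union| = 15

15


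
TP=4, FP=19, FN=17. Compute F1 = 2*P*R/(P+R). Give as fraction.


F1 = 2 * P * R / (P + R)
P = TP/(TP+FP) = 4/23 = 4/23
R = TP/(TP+FN) = 4/21 = 4/21
2 * P * R = 2 * 4/23 * 4/21 = 32/483
P + R = 4/23 + 4/21 = 176/483
F1 = 32/483 / 176/483 = 2/11

2/11


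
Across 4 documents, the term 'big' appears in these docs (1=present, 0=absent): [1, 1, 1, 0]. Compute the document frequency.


Checking each document for 'big':
Doc 1: present
Doc 2: present
Doc 3: present
Doc 4: absent
df = sum of presences = 1 + 1 + 1 + 0 = 3

3


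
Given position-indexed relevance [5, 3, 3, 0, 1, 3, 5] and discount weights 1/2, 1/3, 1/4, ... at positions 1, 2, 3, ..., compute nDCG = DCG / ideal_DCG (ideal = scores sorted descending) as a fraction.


Position discount weights w_i = 1/(i+1) for i=1..7:
Weights = [1/2, 1/3, 1/4, 1/5, 1/6, 1/7, 1/8]
Actual relevance: [5, 3, 3, 0, 1, 3, 5]
DCG = 5/2 + 3/3 + 3/4 + 0/5 + 1/6 + 3/7 + 5/8 = 919/168
Ideal relevance (sorted desc): [5, 5, 3, 3, 3, 1, 0]
Ideal DCG = 5/2 + 5/3 + 3/4 + 3/5 + 3/6 + 1/7 + 0/8 = 2587/420
nDCG = DCG / ideal_DCG = 919/168 / 2587/420 = 4595/5174

4595/5174


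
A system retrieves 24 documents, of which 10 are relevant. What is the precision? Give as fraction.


Precision = relevant_retrieved / total_retrieved
= 10 / 24
= 10 / (10 + 14)
= 5/12

5/12


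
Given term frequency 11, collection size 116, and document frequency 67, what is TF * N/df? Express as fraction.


TF * (N/df)
= 11 * (116/67)
= 11 * 116/67
= 1276/67

1276/67


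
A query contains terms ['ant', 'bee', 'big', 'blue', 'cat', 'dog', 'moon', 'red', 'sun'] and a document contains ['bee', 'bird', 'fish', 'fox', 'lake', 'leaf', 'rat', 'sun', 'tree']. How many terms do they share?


Query terms: ['ant', 'bee', 'big', 'blue', 'cat', 'dog', 'moon', 'red', 'sun']
Document terms: ['bee', 'bird', 'fish', 'fox', 'lake', 'leaf', 'rat', 'sun', 'tree']
Common terms: ['bee', 'sun']
Overlap count = 2

2


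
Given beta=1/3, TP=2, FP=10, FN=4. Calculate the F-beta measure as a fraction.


P = TP/(TP+FP) = 2/12 = 1/6
R = TP/(TP+FN) = 2/6 = 1/3
beta^2 = 1/3^2 = 1/9
(1 + beta^2) = 10/9
Numerator = (1+beta^2)*P*R = 5/81
Denominator = beta^2*P + R = 1/54 + 1/3 = 19/54
F_beta = 10/57

10/57


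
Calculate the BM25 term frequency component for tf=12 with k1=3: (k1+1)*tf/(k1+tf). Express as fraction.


BM25 TF component = (k1+1)*tf / (k1+tf)
k1 = 3, tf = 12
Numerator = (3+1)*12 = 48
Denominator = 3 + 12 = 15
= 48/15 = 16/5

16/5


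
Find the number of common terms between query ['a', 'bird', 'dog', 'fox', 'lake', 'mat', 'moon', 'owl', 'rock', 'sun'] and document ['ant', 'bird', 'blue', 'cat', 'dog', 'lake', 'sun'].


Query terms: ['a', 'bird', 'dog', 'fox', 'lake', 'mat', 'moon', 'owl', 'rock', 'sun']
Document terms: ['ant', 'bird', 'blue', 'cat', 'dog', 'lake', 'sun']
Common terms: ['bird', 'dog', 'lake', 'sun']
Overlap count = 4

4


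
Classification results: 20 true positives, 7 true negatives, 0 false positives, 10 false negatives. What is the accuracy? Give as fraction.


Accuracy = (TP + TN) / (TP + TN + FP + FN)
TP + TN = 20 + 7 = 27
Total = 20 + 7 + 0 + 10 = 37
Accuracy = 27 / 37 = 27/37

27/37


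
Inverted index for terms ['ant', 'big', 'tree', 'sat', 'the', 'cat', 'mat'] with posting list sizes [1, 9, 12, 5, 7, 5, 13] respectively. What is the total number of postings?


Summing posting list sizes:
'ant': 1 postings
'big': 9 postings
'tree': 12 postings
'sat': 5 postings
'the': 7 postings
'cat': 5 postings
'mat': 13 postings
Total = 1 + 9 + 12 + 5 + 7 + 5 + 13 = 52

52


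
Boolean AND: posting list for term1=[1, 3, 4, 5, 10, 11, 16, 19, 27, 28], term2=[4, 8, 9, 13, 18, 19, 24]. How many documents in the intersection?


Boolean AND: find intersection of posting lists
term1 docs: [1, 3, 4, 5, 10, 11, 16, 19, 27, 28]
term2 docs: [4, 8, 9, 13, 18, 19, 24]
Intersection: [4, 19]
|intersection| = 2

2


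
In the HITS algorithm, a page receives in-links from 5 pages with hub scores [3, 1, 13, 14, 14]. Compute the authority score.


Authority = sum of hub scores of in-linkers
In-link 1: hub score = 3
In-link 2: hub score = 1
In-link 3: hub score = 13
In-link 4: hub score = 14
In-link 5: hub score = 14
Authority = 3 + 1 + 13 + 14 + 14 = 45

45


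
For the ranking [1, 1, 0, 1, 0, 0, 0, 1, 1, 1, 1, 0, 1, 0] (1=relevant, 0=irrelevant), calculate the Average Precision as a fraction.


Computing P@k for each relevant position:
Position 1: relevant, P@1 = 1/1 = 1
Position 2: relevant, P@2 = 2/2 = 1
Position 3: not relevant
Position 4: relevant, P@4 = 3/4 = 3/4
Position 5: not relevant
Position 6: not relevant
Position 7: not relevant
Position 8: relevant, P@8 = 4/8 = 1/2
Position 9: relevant, P@9 = 5/9 = 5/9
Position 10: relevant, P@10 = 6/10 = 3/5
Position 11: relevant, P@11 = 7/11 = 7/11
Position 12: not relevant
Position 13: relevant, P@13 = 8/13 = 8/13
Position 14: not relevant
Sum of P@k = 1 + 1 + 3/4 + 1/2 + 5/9 + 3/5 + 7/11 + 8/13 = 145619/25740
AP = 145619/25740 / 8 = 145619/205920

145619/205920


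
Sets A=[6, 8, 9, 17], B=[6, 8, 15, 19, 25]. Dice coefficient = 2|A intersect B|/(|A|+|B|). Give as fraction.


A intersect B = [6, 8]
|A intersect B| = 2
|A| = 4, |B| = 5
Dice = 2*2 / (4+5)
= 4 / 9 = 4/9

4/9
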